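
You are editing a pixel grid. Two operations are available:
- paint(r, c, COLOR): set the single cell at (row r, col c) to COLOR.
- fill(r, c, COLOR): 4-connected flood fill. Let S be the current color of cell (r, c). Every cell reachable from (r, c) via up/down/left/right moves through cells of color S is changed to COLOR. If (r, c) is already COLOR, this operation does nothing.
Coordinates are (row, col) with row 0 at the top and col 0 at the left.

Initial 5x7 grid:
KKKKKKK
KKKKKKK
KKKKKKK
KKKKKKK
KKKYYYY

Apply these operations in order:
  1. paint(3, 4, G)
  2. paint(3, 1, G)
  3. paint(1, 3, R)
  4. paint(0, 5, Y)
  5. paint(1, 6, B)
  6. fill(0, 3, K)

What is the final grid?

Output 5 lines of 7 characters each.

After op 1 paint(3,4,G):
KKKKKKK
KKKKKKK
KKKKKKK
KKKKGKK
KKKYYYY
After op 2 paint(3,1,G):
KKKKKKK
KKKKKKK
KKKKKKK
KGKKGKK
KKKYYYY
After op 3 paint(1,3,R):
KKKKKKK
KKKRKKK
KKKKKKK
KGKKGKK
KKKYYYY
After op 4 paint(0,5,Y):
KKKKKYK
KKKRKKK
KKKKKKK
KGKKGKK
KKKYYYY
After op 5 paint(1,6,B):
KKKKKYK
KKKRKKB
KKKKKKK
KGKKGKK
KKKYYYY
After op 6 fill(0,3,K) [0 cells changed]:
KKKKKYK
KKKRKKB
KKKKKKK
KGKKGKK
KKKYYYY

Answer: KKKKKYK
KKKRKKB
KKKKKKK
KGKKGKK
KKKYYYY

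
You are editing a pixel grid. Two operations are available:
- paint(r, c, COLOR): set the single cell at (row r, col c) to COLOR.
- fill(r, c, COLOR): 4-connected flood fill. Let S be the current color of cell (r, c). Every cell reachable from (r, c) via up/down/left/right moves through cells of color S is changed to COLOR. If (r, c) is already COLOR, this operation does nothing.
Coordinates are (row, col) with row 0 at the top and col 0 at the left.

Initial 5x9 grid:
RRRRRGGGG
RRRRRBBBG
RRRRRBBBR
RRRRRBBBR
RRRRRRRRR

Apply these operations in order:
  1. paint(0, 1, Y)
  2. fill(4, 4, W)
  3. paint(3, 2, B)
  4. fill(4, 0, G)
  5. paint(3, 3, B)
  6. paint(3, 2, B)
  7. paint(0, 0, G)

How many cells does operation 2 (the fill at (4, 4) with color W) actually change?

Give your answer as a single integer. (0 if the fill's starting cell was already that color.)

After op 1 paint(0,1,Y):
RYRRRGGGG
RRRRRBBBG
RRRRRBBBR
RRRRRBBBR
RRRRRRRRR
After op 2 fill(4,4,W) [30 cells changed]:
WYWWWGGGG
WWWWWBBBG
WWWWWBBBW
WWWWWBBBW
WWWWWWWWW

Answer: 30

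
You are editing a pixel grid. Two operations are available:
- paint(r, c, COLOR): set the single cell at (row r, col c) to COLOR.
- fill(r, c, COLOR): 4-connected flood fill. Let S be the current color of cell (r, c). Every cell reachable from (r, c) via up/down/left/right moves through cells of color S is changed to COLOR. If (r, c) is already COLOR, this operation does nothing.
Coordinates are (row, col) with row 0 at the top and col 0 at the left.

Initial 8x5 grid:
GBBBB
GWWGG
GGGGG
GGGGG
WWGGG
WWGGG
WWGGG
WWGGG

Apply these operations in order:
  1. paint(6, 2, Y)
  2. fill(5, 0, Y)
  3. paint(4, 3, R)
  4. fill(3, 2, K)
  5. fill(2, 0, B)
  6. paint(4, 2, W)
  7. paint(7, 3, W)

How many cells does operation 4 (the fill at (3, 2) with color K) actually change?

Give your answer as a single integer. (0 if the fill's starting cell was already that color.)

Answer: 24

Derivation:
After op 1 paint(6,2,Y):
GBBBB
GWWGG
GGGGG
GGGGG
WWGGG
WWGGG
WWYGG
WWGGG
After op 2 fill(5,0,Y) [8 cells changed]:
GBBBB
GWWGG
GGGGG
GGGGG
YYGGG
YYGGG
YYYGG
YYGGG
After op 3 paint(4,3,R):
GBBBB
GWWGG
GGGGG
GGGGG
YYGRG
YYGGG
YYYGG
YYGGG
After op 4 fill(3,2,K) [24 cells changed]:
KBBBB
KWWKK
KKKKK
KKKKK
YYKRK
YYKKK
YYYKK
YYKKK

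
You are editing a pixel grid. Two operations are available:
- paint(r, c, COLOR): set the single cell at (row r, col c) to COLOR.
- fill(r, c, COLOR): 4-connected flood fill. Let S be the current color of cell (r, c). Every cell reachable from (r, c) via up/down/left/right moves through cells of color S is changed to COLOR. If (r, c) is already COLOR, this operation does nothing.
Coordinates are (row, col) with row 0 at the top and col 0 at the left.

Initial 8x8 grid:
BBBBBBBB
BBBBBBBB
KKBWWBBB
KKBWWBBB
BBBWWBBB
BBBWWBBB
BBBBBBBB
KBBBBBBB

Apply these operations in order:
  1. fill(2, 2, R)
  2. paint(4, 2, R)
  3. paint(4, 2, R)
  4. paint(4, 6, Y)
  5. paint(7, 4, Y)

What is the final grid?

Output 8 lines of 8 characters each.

After op 1 fill(2,2,R) [51 cells changed]:
RRRRRRRR
RRRRRRRR
KKRWWRRR
KKRWWRRR
RRRWWRRR
RRRWWRRR
RRRRRRRR
KRRRRRRR
After op 2 paint(4,2,R):
RRRRRRRR
RRRRRRRR
KKRWWRRR
KKRWWRRR
RRRWWRRR
RRRWWRRR
RRRRRRRR
KRRRRRRR
After op 3 paint(4,2,R):
RRRRRRRR
RRRRRRRR
KKRWWRRR
KKRWWRRR
RRRWWRRR
RRRWWRRR
RRRRRRRR
KRRRRRRR
After op 4 paint(4,6,Y):
RRRRRRRR
RRRRRRRR
KKRWWRRR
KKRWWRRR
RRRWWRYR
RRRWWRRR
RRRRRRRR
KRRRRRRR
After op 5 paint(7,4,Y):
RRRRRRRR
RRRRRRRR
KKRWWRRR
KKRWWRRR
RRRWWRYR
RRRWWRRR
RRRRRRRR
KRRRYRRR

Answer: RRRRRRRR
RRRRRRRR
KKRWWRRR
KKRWWRRR
RRRWWRYR
RRRWWRRR
RRRRRRRR
KRRRYRRR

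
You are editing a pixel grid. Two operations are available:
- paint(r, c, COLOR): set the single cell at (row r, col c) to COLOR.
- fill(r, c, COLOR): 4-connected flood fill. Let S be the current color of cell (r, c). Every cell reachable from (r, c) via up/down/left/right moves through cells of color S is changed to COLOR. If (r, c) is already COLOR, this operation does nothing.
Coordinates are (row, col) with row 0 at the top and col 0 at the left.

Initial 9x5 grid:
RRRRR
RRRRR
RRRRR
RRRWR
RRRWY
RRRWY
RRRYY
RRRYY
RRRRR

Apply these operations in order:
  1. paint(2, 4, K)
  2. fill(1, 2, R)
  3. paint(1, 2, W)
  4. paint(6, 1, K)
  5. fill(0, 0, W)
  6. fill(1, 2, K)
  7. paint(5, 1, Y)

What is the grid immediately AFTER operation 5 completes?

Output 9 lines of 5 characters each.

Answer: WWWWW
WWWWW
WWWWK
WWWWR
WWWWY
WWWWY
WKWYY
WWWYY
WWWWW

Derivation:
After op 1 paint(2,4,K):
RRRRR
RRRRR
RRRRK
RRRWR
RRRWY
RRRWY
RRRYY
RRRYY
RRRRR
After op 2 fill(1,2,R) [0 cells changed]:
RRRRR
RRRRR
RRRRK
RRRWR
RRRWY
RRRWY
RRRYY
RRRYY
RRRRR
After op 3 paint(1,2,W):
RRRRR
RRWRR
RRRRK
RRRWR
RRRWY
RRRWY
RRRYY
RRRYY
RRRRR
After op 4 paint(6,1,K):
RRRRR
RRWRR
RRRRK
RRRWR
RRRWY
RRRWY
RKRYY
RRRYY
RRRRR
After op 5 fill(0,0,W) [32 cells changed]:
WWWWW
WWWWW
WWWWK
WWWWR
WWWWY
WWWWY
WKWYY
WWWYY
WWWWW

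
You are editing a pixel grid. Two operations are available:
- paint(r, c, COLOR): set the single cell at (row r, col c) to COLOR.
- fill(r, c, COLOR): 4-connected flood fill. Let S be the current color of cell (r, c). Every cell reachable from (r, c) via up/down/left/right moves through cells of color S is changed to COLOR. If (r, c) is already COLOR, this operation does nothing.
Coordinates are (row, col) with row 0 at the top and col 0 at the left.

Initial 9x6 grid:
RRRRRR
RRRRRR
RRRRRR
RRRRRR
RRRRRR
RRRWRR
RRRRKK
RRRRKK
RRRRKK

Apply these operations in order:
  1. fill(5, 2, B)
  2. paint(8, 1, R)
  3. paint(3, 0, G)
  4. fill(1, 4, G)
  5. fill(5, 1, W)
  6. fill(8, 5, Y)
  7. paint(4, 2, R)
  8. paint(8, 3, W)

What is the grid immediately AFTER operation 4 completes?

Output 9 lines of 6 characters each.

After op 1 fill(5,2,B) [47 cells changed]:
BBBBBB
BBBBBB
BBBBBB
BBBBBB
BBBBBB
BBBWBB
BBBBKK
BBBBKK
BBBBKK
After op 2 paint(8,1,R):
BBBBBB
BBBBBB
BBBBBB
BBBBBB
BBBBBB
BBBWBB
BBBBKK
BBBBKK
BRBBKK
After op 3 paint(3,0,G):
BBBBBB
BBBBBB
BBBBBB
GBBBBB
BBBBBB
BBBWBB
BBBBKK
BBBBKK
BRBBKK
After op 4 fill(1,4,G) [45 cells changed]:
GGGGGG
GGGGGG
GGGGGG
GGGGGG
GGGGGG
GGGWGG
GGGGKK
GGGGKK
GRGGKK

Answer: GGGGGG
GGGGGG
GGGGGG
GGGGGG
GGGGGG
GGGWGG
GGGGKK
GGGGKK
GRGGKK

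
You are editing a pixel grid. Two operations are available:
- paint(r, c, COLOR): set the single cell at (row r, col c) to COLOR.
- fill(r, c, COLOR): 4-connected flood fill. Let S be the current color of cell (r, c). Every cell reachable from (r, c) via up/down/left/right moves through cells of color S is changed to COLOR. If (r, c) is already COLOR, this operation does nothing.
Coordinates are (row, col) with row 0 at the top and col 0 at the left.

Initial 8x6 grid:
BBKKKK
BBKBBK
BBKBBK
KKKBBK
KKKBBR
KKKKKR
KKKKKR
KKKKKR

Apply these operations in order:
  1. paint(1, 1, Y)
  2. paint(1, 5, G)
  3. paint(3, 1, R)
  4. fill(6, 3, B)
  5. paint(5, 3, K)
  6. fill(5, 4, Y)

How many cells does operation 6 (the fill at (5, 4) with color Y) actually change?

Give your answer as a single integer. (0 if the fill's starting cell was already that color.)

After op 1 paint(1,1,Y):
BBKKKK
BYKBBK
BBKBBK
KKKBBK
KKKBBR
KKKKKR
KKKKKR
KKKKKR
After op 2 paint(1,5,G):
BBKKKK
BYKBBG
BBKBBK
KKKBBK
KKKBBR
KKKKKR
KKKKKR
KKKKKR
After op 3 paint(3,1,R):
BBKKKK
BYKBBG
BBKBBK
KRKBBK
KKKBBR
KKKKKR
KKKKKR
KKKKKR
After op 4 fill(6,3,B) [26 cells changed]:
BBBBBB
BYBBBG
BBBBBK
BRBBBK
BBBBBR
BBBBBR
BBBBBR
BBBBBR
After op 5 paint(5,3,K):
BBBBBB
BYBBBG
BBBBBK
BRBBBK
BBBBBR
BBBKBR
BBBBBR
BBBBBR
After op 6 fill(5,4,Y) [38 cells changed]:
YYYYYY
YYYYYG
YYYYYK
YRYYYK
YYYYYR
YYYKYR
YYYYYR
YYYYYR

Answer: 38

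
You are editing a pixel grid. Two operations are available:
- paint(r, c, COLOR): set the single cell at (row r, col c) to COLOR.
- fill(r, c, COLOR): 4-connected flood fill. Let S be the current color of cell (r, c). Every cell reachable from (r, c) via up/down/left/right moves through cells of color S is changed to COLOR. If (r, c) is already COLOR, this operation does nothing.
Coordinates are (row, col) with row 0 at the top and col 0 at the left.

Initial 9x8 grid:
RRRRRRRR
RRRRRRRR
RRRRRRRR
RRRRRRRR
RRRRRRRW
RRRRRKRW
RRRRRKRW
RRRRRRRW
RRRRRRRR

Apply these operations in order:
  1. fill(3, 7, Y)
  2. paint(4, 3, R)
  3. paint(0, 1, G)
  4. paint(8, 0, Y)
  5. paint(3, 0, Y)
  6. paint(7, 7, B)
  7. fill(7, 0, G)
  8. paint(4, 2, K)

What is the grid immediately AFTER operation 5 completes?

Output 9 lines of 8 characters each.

After op 1 fill(3,7,Y) [66 cells changed]:
YYYYYYYY
YYYYYYYY
YYYYYYYY
YYYYYYYY
YYYYYYYW
YYYYYKYW
YYYYYKYW
YYYYYYYW
YYYYYYYY
After op 2 paint(4,3,R):
YYYYYYYY
YYYYYYYY
YYYYYYYY
YYYYYYYY
YYYRYYYW
YYYYYKYW
YYYYYKYW
YYYYYYYW
YYYYYYYY
After op 3 paint(0,1,G):
YGYYYYYY
YYYYYYYY
YYYYYYYY
YYYYYYYY
YYYRYYYW
YYYYYKYW
YYYYYKYW
YYYYYYYW
YYYYYYYY
After op 4 paint(8,0,Y):
YGYYYYYY
YYYYYYYY
YYYYYYYY
YYYYYYYY
YYYRYYYW
YYYYYKYW
YYYYYKYW
YYYYYYYW
YYYYYYYY
After op 5 paint(3,0,Y):
YGYYYYYY
YYYYYYYY
YYYYYYYY
YYYYYYYY
YYYRYYYW
YYYYYKYW
YYYYYKYW
YYYYYYYW
YYYYYYYY

Answer: YGYYYYYY
YYYYYYYY
YYYYYYYY
YYYYYYYY
YYYRYYYW
YYYYYKYW
YYYYYKYW
YYYYYYYW
YYYYYYYY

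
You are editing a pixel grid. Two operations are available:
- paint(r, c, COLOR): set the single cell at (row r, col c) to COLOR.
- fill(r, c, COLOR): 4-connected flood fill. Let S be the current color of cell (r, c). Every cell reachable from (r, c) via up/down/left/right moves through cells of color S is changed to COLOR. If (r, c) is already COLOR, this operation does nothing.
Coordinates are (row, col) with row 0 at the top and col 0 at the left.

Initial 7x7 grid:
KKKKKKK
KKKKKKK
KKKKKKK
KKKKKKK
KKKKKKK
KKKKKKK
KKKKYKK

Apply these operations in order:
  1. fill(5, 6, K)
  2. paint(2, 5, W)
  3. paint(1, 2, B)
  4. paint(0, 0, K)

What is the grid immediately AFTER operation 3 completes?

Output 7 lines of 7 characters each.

Answer: KKKKKKK
KKBKKKK
KKKKKWK
KKKKKKK
KKKKKKK
KKKKKKK
KKKKYKK

Derivation:
After op 1 fill(5,6,K) [0 cells changed]:
KKKKKKK
KKKKKKK
KKKKKKK
KKKKKKK
KKKKKKK
KKKKKKK
KKKKYKK
After op 2 paint(2,5,W):
KKKKKKK
KKKKKKK
KKKKKWK
KKKKKKK
KKKKKKK
KKKKKKK
KKKKYKK
After op 3 paint(1,2,B):
KKKKKKK
KKBKKKK
KKKKKWK
KKKKKKK
KKKKKKK
KKKKKKK
KKKKYKK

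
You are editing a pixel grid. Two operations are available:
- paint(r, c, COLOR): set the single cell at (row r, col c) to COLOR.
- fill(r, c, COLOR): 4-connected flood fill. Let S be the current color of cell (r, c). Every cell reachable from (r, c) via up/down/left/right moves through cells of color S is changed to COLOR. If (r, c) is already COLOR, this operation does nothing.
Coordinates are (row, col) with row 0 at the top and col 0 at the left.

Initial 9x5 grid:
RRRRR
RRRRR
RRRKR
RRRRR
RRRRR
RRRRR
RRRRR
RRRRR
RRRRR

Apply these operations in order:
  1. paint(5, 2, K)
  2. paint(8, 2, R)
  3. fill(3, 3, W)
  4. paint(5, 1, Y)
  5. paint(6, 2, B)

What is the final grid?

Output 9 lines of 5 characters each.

After op 1 paint(5,2,K):
RRRRR
RRRRR
RRRKR
RRRRR
RRRRR
RRKRR
RRRRR
RRRRR
RRRRR
After op 2 paint(8,2,R):
RRRRR
RRRRR
RRRKR
RRRRR
RRRRR
RRKRR
RRRRR
RRRRR
RRRRR
After op 3 fill(3,3,W) [43 cells changed]:
WWWWW
WWWWW
WWWKW
WWWWW
WWWWW
WWKWW
WWWWW
WWWWW
WWWWW
After op 4 paint(5,1,Y):
WWWWW
WWWWW
WWWKW
WWWWW
WWWWW
WYKWW
WWWWW
WWWWW
WWWWW
After op 5 paint(6,2,B):
WWWWW
WWWWW
WWWKW
WWWWW
WWWWW
WYKWW
WWBWW
WWWWW
WWWWW

Answer: WWWWW
WWWWW
WWWKW
WWWWW
WWWWW
WYKWW
WWBWW
WWWWW
WWWWW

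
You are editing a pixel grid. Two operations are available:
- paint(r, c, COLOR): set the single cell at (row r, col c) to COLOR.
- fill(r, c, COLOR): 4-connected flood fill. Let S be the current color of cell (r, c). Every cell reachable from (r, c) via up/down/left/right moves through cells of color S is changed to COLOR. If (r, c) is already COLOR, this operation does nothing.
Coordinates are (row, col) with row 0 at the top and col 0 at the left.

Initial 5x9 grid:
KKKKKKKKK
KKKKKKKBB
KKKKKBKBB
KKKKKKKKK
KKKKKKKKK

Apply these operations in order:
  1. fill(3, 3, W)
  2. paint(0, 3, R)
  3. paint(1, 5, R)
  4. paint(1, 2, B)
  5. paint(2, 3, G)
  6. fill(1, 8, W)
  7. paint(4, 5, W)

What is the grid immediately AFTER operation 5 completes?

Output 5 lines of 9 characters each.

Answer: WWWRWWWWW
WWBWWRWBB
WWWGWBWBB
WWWWWWWWW
WWWWWWWWW

Derivation:
After op 1 fill(3,3,W) [40 cells changed]:
WWWWWWWWW
WWWWWWWBB
WWWWWBWBB
WWWWWWWWW
WWWWWWWWW
After op 2 paint(0,3,R):
WWWRWWWWW
WWWWWWWBB
WWWWWBWBB
WWWWWWWWW
WWWWWWWWW
After op 3 paint(1,5,R):
WWWRWWWWW
WWWWWRWBB
WWWWWBWBB
WWWWWWWWW
WWWWWWWWW
After op 4 paint(1,2,B):
WWWRWWWWW
WWBWWRWBB
WWWWWBWBB
WWWWWWWWW
WWWWWWWWW
After op 5 paint(2,3,G):
WWWRWWWWW
WWBWWRWBB
WWWGWBWBB
WWWWWWWWW
WWWWWWWWW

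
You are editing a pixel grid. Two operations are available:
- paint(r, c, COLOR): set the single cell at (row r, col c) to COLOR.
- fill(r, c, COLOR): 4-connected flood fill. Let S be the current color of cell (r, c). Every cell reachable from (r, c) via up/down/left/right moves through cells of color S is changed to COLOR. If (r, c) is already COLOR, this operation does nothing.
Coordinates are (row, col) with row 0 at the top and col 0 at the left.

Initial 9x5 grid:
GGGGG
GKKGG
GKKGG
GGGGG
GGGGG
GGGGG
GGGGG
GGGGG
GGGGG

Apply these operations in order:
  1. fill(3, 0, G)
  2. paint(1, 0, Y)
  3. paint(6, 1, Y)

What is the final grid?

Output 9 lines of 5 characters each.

Answer: GGGGG
YKKGG
GKKGG
GGGGG
GGGGG
GGGGG
GYGGG
GGGGG
GGGGG

Derivation:
After op 1 fill(3,0,G) [0 cells changed]:
GGGGG
GKKGG
GKKGG
GGGGG
GGGGG
GGGGG
GGGGG
GGGGG
GGGGG
After op 2 paint(1,0,Y):
GGGGG
YKKGG
GKKGG
GGGGG
GGGGG
GGGGG
GGGGG
GGGGG
GGGGG
After op 3 paint(6,1,Y):
GGGGG
YKKGG
GKKGG
GGGGG
GGGGG
GGGGG
GYGGG
GGGGG
GGGGG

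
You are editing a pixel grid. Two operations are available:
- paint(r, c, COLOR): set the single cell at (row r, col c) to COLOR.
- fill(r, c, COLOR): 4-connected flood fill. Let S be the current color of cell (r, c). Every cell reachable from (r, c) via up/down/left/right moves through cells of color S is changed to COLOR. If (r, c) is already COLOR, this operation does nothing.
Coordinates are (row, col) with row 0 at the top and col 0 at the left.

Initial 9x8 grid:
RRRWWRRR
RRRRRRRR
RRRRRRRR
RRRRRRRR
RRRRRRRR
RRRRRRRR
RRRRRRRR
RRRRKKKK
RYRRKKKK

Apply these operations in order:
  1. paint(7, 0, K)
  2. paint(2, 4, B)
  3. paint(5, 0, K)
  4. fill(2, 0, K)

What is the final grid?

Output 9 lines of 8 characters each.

After op 1 paint(7,0,K):
RRRWWRRR
RRRRRRRR
RRRRRRRR
RRRRRRRR
RRRRRRRR
RRRRRRRR
RRRRRRRR
KRRRKKKK
RYRRKKKK
After op 2 paint(2,4,B):
RRRWWRRR
RRRRRRRR
RRRRBRRR
RRRRRRRR
RRRRRRRR
RRRRRRRR
RRRRRRRR
KRRRKKKK
RYRRKKKK
After op 3 paint(5,0,K):
RRRWWRRR
RRRRRRRR
RRRRBRRR
RRRRRRRR
RRRRRRRR
KRRRRRRR
RRRRRRRR
KRRRKKKK
RYRRKKKK
After op 4 fill(2,0,K) [57 cells changed]:
KKKWWKKK
KKKKKKKK
KKKKBKKK
KKKKKKKK
KKKKKKKK
KKKKKKKK
KKKKKKKK
KKKKKKKK
RYKKKKKK

Answer: KKKWWKKK
KKKKKKKK
KKKKBKKK
KKKKKKKK
KKKKKKKK
KKKKKKKK
KKKKKKKK
KKKKKKKK
RYKKKKKK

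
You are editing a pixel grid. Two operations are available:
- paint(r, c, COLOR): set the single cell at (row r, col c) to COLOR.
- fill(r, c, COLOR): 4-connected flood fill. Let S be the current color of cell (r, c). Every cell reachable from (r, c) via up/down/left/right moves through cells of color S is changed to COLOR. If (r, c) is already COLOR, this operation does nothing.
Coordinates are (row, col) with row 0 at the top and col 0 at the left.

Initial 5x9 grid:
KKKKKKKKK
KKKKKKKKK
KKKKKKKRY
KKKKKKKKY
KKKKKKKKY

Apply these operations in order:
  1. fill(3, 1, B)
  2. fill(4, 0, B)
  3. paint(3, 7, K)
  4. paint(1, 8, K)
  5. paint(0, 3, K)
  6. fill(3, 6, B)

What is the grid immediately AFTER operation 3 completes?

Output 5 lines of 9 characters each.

After op 1 fill(3,1,B) [41 cells changed]:
BBBBBBBBB
BBBBBBBBB
BBBBBBBRY
BBBBBBBBY
BBBBBBBBY
After op 2 fill(4,0,B) [0 cells changed]:
BBBBBBBBB
BBBBBBBBB
BBBBBBBRY
BBBBBBBBY
BBBBBBBBY
After op 3 paint(3,7,K):
BBBBBBBBB
BBBBBBBBB
BBBBBBBRY
BBBBBBBKY
BBBBBBBBY

Answer: BBBBBBBBB
BBBBBBBBB
BBBBBBBRY
BBBBBBBKY
BBBBBBBBY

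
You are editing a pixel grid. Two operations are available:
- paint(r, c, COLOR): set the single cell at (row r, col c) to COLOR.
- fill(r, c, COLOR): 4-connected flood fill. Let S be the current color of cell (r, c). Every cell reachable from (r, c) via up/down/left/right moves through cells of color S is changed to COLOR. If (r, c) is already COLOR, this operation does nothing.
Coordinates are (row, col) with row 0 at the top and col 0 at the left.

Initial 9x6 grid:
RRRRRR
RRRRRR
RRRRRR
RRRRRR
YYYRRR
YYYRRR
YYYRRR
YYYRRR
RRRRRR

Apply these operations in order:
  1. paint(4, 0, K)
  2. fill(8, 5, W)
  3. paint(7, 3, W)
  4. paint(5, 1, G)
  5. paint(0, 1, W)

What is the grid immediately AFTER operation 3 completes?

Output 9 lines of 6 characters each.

After op 1 paint(4,0,K):
RRRRRR
RRRRRR
RRRRRR
RRRRRR
KYYRRR
YYYRRR
YYYRRR
YYYRRR
RRRRRR
After op 2 fill(8,5,W) [42 cells changed]:
WWWWWW
WWWWWW
WWWWWW
WWWWWW
KYYWWW
YYYWWW
YYYWWW
YYYWWW
WWWWWW
After op 3 paint(7,3,W):
WWWWWW
WWWWWW
WWWWWW
WWWWWW
KYYWWW
YYYWWW
YYYWWW
YYYWWW
WWWWWW

Answer: WWWWWW
WWWWWW
WWWWWW
WWWWWW
KYYWWW
YYYWWW
YYYWWW
YYYWWW
WWWWWW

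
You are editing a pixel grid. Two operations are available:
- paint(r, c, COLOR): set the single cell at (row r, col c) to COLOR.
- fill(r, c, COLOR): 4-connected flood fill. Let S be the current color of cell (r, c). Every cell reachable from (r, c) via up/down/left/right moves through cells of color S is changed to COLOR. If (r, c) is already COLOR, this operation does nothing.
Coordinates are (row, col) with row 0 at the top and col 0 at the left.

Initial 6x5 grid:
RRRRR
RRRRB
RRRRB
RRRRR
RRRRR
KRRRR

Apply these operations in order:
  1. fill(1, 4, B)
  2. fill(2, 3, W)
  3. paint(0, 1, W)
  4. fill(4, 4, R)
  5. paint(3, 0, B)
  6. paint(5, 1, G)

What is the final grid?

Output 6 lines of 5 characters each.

After op 1 fill(1,4,B) [0 cells changed]:
RRRRR
RRRRB
RRRRB
RRRRR
RRRRR
KRRRR
After op 2 fill(2,3,W) [27 cells changed]:
WWWWW
WWWWB
WWWWB
WWWWW
WWWWW
KWWWW
After op 3 paint(0,1,W):
WWWWW
WWWWB
WWWWB
WWWWW
WWWWW
KWWWW
After op 4 fill(4,4,R) [27 cells changed]:
RRRRR
RRRRB
RRRRB
RRRRR
RRRRR
KRRRR
After op 5 paint(3,0,B):
RRRRR
RRRRB
RRRRB
BRRRR
RRRRR
KRRRR
After op 6 paint(5,1,G):
RRRRR
RRRRB
RRRRB
BRRRR
RRRRR
KGRRR

Answer: RRRRR
RRRRB
RRRRB
BRRRR
RRRRR
KGRRR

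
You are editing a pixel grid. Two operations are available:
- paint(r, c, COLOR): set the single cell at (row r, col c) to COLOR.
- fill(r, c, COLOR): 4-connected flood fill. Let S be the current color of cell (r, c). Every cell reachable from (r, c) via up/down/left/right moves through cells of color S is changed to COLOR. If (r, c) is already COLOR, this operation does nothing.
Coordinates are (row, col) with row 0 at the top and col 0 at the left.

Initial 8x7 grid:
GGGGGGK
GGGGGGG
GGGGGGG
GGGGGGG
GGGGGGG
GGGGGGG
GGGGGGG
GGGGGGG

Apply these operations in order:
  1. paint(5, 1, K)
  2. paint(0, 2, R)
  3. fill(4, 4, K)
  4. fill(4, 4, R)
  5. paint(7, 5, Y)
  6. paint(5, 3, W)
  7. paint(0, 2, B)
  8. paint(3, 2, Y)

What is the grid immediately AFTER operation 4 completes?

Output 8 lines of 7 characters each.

After op 1 paint(5,1,K):
GGGGGGK
GGGGGGG
GGGGGGG
GGGGGGG
GGGGGGG
GKGGGGG
GGGGGGG
GGGGGGG
After op 2 paint(0,2,R):
GGRGGGK
GGGGGGG
GGGGGGG
GGGGGGG
GGGGGGG
GKGGGGG
GGGGGGG
GGGGGGG
After op 3 fill(4,4,K) [53 cells changed]:
KKRKKKK
KKKKKKK
KKKKKKK
KKKKKKK
KKKKKKK
KKKKKKK
KKKKKKK
KKKKKKK
After op 4 fill(4,4,R) [55 cells changed]:
RRRRRRR
RRRRRRR
RRRRRRR
RRRRRRR
RRRRRRR
RRRRRRR
RRRRRRR
RRRRRRR

Answer: RRRRRRR
RRRRRRR
RRRRRRR
RRRRRRR
RRRRRRR
RRRRRRR
RRRRRRR
RRRRRRR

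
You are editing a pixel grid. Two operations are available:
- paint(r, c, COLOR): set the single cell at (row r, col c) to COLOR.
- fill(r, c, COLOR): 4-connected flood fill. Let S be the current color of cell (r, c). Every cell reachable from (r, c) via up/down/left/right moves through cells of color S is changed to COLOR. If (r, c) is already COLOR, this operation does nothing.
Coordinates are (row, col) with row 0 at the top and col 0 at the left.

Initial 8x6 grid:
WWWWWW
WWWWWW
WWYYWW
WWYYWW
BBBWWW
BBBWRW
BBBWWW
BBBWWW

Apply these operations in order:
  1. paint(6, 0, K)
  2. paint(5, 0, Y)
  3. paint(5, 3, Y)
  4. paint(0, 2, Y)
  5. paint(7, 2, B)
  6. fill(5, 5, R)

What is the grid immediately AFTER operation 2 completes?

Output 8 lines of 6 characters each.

After op 1 paint(6,0,K):
WWWWWW
WWWWWW
WWYYWW
WWYYWW
BBBWWW
BBBWRW
KBBWWW
BBBWWW
After op 2 paint(5,0,Y):
WWWWWW
WWWWWW
WWYYWW
WWYYWW
BBBWWW
YBBWRW
KBBWWW
BBBWWW

Answer: WWWWWW
WWWWWW
WWYYWW
WWYYWW
BBBWWW
YBBWRW
KBBWWW
BBBWWW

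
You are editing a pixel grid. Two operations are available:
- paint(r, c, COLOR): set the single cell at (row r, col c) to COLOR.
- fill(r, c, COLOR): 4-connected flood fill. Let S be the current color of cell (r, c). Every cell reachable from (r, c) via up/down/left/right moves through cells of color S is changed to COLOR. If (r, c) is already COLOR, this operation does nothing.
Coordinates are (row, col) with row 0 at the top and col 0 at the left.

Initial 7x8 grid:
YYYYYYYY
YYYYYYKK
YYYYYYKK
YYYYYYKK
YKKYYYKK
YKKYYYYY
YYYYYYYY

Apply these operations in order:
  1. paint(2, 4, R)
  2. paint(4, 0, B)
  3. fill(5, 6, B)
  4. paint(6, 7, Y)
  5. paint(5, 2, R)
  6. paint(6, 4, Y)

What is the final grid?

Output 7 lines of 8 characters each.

After op 1 paint(2,4,R):
YYYYYYYY
YYYYYYKK
YYYYRYKK
YYYYYYKK
YKKYYYKK
YKKYYYYY
YYYYYYYY
After op 2 paint(4,0,B):
YYYYYYYY
YYYYYYKK
YYYYRYKK
YYYYYYKK
BKKYYYKK
YKKYYYYY
YYYYYYYY
After op 3 fill(5,6,B) [42 cells changed]:
BBBBBBBB
BBBBBBKK
BBBBRBKK
BBBBBBKK
BKKBBBKK
BKKBBBBB
BBBBBBBB
After op 4 paint(6,7,Y):
BBBBBBBB
BBBBBBKK
BBBBRBKK
BBBBBBKK
BKKBBBKK
BKKBBBBB
BBBBBBBY
After op 5 paint(5,2,R):
BBBBBBBB
BBBBBBKK
BBBBRBKK
BBBBBBKK
BKKBBBKK
BKRBBBBB
BBBBBBBY
After op 6 paint(6,4,Y):
BBBBBBBB
BBBBBBKK
BBBBRBKK
BBBBBBKK
BKKBBBKK
BKRBBBBB
BBBBYBBY

Answer: BBBBBBBB
BBBBBBKK
BBBBRBKK
BBBBBBKK
BKKBBBKK
BKRBBBBB
BBBBYBBY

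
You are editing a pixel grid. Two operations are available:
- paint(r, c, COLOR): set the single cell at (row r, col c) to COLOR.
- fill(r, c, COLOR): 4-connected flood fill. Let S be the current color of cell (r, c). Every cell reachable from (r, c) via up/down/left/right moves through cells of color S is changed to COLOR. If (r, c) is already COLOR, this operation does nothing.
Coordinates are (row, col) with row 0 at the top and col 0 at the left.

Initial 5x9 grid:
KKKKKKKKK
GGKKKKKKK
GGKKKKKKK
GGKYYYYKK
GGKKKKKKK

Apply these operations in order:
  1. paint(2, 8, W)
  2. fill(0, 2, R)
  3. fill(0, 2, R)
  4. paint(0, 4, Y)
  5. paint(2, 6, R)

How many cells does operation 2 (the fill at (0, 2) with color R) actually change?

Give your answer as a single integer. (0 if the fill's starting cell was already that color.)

Answer: 32

Derivation:
After op 1 paint(2,8,W):
KKKKKKKKK
GGKKKKKKK
GGKKKKKKW
GGKYYYYKK
GGKKKKKKK
After op 2 fill(0,2,R) [32 cells changed]:
RRRRRRRRR
GGRRRRRRR
GGRRRRRRW
GGRYYYYRR
GGRRRRRRR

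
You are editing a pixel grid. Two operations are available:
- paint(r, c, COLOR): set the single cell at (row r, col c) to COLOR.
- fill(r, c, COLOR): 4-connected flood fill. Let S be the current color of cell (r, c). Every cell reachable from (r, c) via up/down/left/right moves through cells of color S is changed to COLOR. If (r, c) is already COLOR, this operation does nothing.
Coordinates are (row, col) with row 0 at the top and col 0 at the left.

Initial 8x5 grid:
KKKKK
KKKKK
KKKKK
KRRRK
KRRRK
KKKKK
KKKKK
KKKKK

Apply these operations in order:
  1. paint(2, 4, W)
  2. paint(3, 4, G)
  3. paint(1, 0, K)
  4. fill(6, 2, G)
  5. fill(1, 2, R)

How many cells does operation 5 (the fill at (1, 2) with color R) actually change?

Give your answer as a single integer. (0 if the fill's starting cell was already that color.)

After op 1 paint(2,4,W):
KKKKK
KKKKK
KKKKW
KRRRK
KRRRK
KKKKK
KKKKK
KKKKK
After op 2 paint(3,4,G):
KKKKK
KKKKK
KKKKW
KRRRG
KRRRK
KKKKK
KKKKK
KKKKK
After op 3 paint(1,0,K):
KKKKK
KKKKK
KKKKW
KRRRG
KRRRK
KKKKK
KKKKK
KKKKK
After op 4 fill(6,2,G) [32 cells changed]:
GGGGG
GGGGG
GGGGW
GRRRG
GRRRG
GGGGG
GGGGG
GGGGG
After op 5 fill(1,2,R) [33 cells changed]:
RRRRR
RRRRR
RRRRW
RRRRR
RRRRR
RRRRR
RRRRR
RRRRR

Answer: 33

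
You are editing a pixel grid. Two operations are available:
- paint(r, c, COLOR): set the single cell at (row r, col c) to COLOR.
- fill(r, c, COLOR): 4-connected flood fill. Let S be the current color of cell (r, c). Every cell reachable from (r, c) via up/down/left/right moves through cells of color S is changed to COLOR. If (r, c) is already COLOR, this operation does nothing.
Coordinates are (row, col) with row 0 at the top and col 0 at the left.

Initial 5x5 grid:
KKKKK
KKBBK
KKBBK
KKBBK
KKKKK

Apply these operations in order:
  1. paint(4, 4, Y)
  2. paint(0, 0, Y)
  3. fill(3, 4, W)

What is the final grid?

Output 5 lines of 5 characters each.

Answer: YWWWW
WWBBW
WWBBW
WWBBW
WWWWY

Derivation:
After op 1 paint(4,4,Y):
KKKKK
KKBBK
KKBBK
KKBBK
KKKKY
After op 2 paint(0,0,Y):
YKKKK
KKBBK
KKBBK
KKBBK
KKKKY
After op 3 fill(3,4,W) [17 cells changed]:
YWWWW
WWBBW
WWBBW
WWBBW
WWWWY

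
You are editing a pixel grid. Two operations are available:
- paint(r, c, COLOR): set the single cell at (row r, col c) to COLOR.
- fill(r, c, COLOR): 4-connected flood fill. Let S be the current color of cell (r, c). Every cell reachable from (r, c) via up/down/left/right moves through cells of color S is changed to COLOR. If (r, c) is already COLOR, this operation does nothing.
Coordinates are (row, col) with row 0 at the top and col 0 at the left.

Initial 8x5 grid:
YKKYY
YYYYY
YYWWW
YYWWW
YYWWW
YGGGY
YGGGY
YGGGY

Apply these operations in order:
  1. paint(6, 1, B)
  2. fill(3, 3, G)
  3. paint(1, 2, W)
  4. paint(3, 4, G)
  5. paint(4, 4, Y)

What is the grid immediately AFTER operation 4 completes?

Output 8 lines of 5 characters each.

Answer: YKKYY
YYWYY
YYGGG
YYGGG
YYGGG
YGGGY
YBGGY
YGGGY

Derivation:
After op 1 paint(6,1,B):
YKKYY
YYYYY
YYWWW
YYWWW
YYWWW
YGGGY
YBGGY
YGGGY
After op 2 fill(3,3,G) [9 cells changed]:
YKKYY
YYYYY
YYGGG
YYGGG
YYGGG
YGGGY
YBGGY
YGGGY
After op 3 paint(1,2,W):
YKKYY
YYWYY
YYGGG
YYGGG
YYGGG
YGGGY
YBGGY
YGGGY
After op 4 paint(3,4,G):
YKKYY
YYWYY
YYGGG
YYGGG
YYGGG
YGGGY
YBGGY
YGGGY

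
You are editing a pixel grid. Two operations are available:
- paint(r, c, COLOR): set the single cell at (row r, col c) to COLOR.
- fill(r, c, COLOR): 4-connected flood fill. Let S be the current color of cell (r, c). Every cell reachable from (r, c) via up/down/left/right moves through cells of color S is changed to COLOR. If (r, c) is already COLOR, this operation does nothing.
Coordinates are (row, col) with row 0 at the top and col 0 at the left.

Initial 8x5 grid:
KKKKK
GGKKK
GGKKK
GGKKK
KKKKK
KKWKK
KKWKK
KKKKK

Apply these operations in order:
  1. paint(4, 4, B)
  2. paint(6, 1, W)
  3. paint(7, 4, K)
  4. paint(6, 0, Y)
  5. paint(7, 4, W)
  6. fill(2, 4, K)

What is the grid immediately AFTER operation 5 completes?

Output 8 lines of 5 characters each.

Answer: KKKKK
GGKKK
GGKKK
GGKKK
KKKKB
KKWKK
YWWKK
KKKKW

Derivation:
After op 1 paint(4,4,B):
KKKKK
GGKKK
GGKKK
GGKKK
KKKKB
KKWKK
KKWKK
KKKKK
After op 2 paint(6,1,W):
KKKKK
GGKKK
GGKKK
GGKKK
KKKKB
KKWKK
KWWKK
KKKKK
After op 3 paint(7,4,K):
KKKKK
GGKKK
GGKKK
GGKKK
KKKKB
KKWKK
KWWKK
KKKKK
After op 4 paint(6,0,Y):
KKKKK
GGKKK
GGKKK
GGKKK
KKKKB
KKWKK
YWWKK
KKKKK
After op 5 paint(7,4,W):
KKKKK
GGKKK
GGKKK
GGKKK
KKKKB
KKWKK
YWWKK
KKKKW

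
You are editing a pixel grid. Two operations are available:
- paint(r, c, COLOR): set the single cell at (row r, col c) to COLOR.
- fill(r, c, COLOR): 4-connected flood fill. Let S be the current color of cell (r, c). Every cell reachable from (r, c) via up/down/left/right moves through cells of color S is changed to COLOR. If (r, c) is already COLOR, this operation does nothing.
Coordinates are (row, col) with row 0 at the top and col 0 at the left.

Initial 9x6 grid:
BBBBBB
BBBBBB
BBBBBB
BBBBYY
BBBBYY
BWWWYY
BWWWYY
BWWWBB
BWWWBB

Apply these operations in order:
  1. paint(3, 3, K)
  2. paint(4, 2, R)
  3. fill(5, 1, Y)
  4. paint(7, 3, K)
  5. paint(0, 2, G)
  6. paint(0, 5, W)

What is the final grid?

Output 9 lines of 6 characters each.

Answer: BBGBBW
BBBBBB
BBBBBB
BBBKYY
BBRBYY
BYYYYY
BYYYYY
BYYKBB
BYYYBB

Derivation:
After op 1 paint(3,3,K):
BBBBBB
BBBBBB
BBBBBB
BBBKYY
BBBBYY
BWWWYY
BWWWYY
BWWWBB
BWWWBB
After op 2 paint(4,2,R):
BBBBBB
BBBBBB
BBBBBB
BBBKYY
BBRBYY
BWWWYY
BWWWYY
BWWWBB
BWWWBB
After op 3 fill(5,1,Y) [12 cells changed]:
BBBBBB
BBBBBB
BBBBBB
BBBKYY
BBRBYY
BYYYYY
BYYYYY
BYYYBB
BYYYBB
After op 4 paint(7,3,K):
BBBBBB
BBBBBB
BBBBBB
BBBKYY
BBRBYY
BYYYYY
BYYYYY
BYYKBB
BYYYBB
After op 5 paint(0,2,G):
BBGBBB
BBBBBB
BBBBBB
BBBKYY
BBRBYY
BYYYYY
BYYYYY
BYYKBB
BYYYBB
After op 6 paint(0,5,W):
BBGBBW
BBBBBB
BBBBBB
BBBKYY
BBRBYY
BYYYYY
BYYYYY
BYYKBB
BYYYBB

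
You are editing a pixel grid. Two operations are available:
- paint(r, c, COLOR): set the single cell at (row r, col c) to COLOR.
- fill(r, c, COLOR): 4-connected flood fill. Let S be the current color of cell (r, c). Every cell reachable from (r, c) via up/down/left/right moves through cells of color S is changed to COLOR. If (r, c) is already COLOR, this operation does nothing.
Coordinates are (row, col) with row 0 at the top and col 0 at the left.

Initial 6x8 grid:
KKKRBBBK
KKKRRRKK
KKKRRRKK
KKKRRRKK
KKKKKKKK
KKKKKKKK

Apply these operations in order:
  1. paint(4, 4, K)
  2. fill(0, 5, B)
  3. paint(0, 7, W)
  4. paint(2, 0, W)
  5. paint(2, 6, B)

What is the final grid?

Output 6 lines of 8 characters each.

Answer: KKKRBBBW
KKKRRRKK
WKKRRRBK
KKKRRRKK
KKKKKKKK
KKKKKKKK

Derivation:
After op 1 paint(4,4,K):
KKKRBBBK
KKKRRRKK
KKKRRRKK
KKKRRRKK
KKKKKKKK
KKKKKKKK
After op 2 fill(0,5,B) [0 cells changed]:
KKKRBBBK
KKKRRRKK
KKKRRRKK
KKKRRRKK
KKKKKKKK
KKKKKKKK
After op 3 paint(0,7,W):
KKKRBBBW
KKKRRRKK
KKKRRRKK
KKKRRRKK
KKKKKKKK
KKKKKKKK
After op 4 paint(2,0,W):
KKKRBBBW
KKKRRRKK
WKKRRRKK
KKKRRRKK
KKKKKKKK
KKKKKKKK
After op 5 paint(2,6,B):
KKKRBBBW
KKKRRRKK
WKKRRRBK
KKKRRRKK
KKKKKKKK
KKKKKKKK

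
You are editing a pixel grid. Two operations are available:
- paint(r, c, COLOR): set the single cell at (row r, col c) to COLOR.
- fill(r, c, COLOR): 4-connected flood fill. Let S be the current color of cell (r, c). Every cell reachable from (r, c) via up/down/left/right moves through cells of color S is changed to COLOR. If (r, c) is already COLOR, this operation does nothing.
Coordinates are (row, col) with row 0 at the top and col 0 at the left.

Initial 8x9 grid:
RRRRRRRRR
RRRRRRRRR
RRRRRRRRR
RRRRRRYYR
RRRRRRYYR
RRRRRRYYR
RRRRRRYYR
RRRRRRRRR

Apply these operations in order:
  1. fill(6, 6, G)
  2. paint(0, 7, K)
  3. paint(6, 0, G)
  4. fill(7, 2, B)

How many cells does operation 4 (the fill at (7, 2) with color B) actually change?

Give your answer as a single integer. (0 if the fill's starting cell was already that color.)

Answer: 62

Derivation:
After op 1 fill(6,6,G) [8 cells changed]:
RRRRRRRRR
RRRRRRRRR
RRRRRRRRR
RRRRRRGGR
RRRRRRGGR
RRRRRRGGR
RRRRRRGGR
RRRRRRRRR
After op 2 paint(0,7,K):
RRRRRRRKR
RRRRRRRRR
RRRRRRRRR
RRRRRRGGR
RRRRRRGGR
RRRRRRGGR
RRRRRRGGR
RRRRRRRRR
After op 3 paint(6,0,G):
RRRRRRRKR
RRRRRRRRR
RRRRRRRRR
RRRRRRGGR
RRRRRRGGR
RRRRRRGGR
GRRRRRGGR
RRRRRRRRR
After op 4 fill(7,2,B) [62 cells changed]:
BBBBBBBKB
BBBBBBBBB
BBBBBBBBB
BBBBBBGGB
BBBBBBGGB
BBBBBBGGB
GBBBBBGGB
BBBBBBBBB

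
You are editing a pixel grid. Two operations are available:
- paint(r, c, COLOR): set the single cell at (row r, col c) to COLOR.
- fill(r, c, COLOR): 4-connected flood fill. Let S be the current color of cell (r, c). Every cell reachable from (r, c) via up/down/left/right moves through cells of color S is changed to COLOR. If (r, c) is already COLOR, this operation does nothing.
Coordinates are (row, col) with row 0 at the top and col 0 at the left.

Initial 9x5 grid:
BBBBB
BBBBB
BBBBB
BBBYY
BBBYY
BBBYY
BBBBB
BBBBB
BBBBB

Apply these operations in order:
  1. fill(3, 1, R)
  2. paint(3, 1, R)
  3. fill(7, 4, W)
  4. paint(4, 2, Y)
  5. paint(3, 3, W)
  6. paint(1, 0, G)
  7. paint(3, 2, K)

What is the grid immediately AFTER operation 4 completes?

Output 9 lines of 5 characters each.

Answer: WWWWW
WWWWW
WWWWW
WWWYY
WWYYY
WWWYY
WWWWW
WWWWW
WWWWW

Derivation:
After op 1 fill(3,1,R) [39 cells changed]:
RRRRR
RRRRR
RRRRR
RRRYY
RRRYY
RRRYY
RRRRR
RRRRR
RRRRR
After op 2 paint(3,1,R):
RRRRR
RRRRR
RRRRR
RRRYY
RRRYY
RRRYY
RRRRR
RRRRR
RRRRR
After op 3 fill(7,4,W) [39 cells changed]:
WWWWW
WWWWW
WWWWW
WWWYY
WWWYY
WWWYY
WWWWW
WWWWW
WWWWW
After op 4 paint(4,2,Y):
WWWWW
WWWWW
WWWWW
WWWYY
WWYYY
WWWYY
WWWWW
WWWWW
WWWWW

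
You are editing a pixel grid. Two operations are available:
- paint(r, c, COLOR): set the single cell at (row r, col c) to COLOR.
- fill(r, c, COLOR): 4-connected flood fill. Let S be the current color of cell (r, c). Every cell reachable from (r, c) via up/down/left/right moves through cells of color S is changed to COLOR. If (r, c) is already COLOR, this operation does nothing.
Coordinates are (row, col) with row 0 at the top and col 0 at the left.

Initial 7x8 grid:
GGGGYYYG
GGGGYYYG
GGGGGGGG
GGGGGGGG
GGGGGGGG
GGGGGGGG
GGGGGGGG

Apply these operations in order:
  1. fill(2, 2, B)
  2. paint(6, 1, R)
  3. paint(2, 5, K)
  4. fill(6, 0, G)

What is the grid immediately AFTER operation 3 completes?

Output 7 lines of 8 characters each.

After op 1 fill(2,2,B) [50 cells changed]:
BBBBYYYB
BBBBYYYB
BBBBBBBB
BBBBBBBB
BBBBBBBB
BBBBBBBB
BBBBBBBB
After op 2 paint(6,1,R):
BBBBYYYB
BBBBYYYB
BBBBBBBB
BBBBBBBB
BBBBBBBB
BBBBBBBB
BRBBBBBB
After op 3 paint(2,5,K):
BBBBYYYB
BBBBYYYB
BBBBBKBB
BBBBBBBB
BBBBBBBB
BBBBBBBB
BRBBBBBB

Answer: BBBBYYYB
BBBBYYYB
BBBBBKBB
BBBBBBBB
BBBBBBBB
BBBBBBBB
BRBBBBBB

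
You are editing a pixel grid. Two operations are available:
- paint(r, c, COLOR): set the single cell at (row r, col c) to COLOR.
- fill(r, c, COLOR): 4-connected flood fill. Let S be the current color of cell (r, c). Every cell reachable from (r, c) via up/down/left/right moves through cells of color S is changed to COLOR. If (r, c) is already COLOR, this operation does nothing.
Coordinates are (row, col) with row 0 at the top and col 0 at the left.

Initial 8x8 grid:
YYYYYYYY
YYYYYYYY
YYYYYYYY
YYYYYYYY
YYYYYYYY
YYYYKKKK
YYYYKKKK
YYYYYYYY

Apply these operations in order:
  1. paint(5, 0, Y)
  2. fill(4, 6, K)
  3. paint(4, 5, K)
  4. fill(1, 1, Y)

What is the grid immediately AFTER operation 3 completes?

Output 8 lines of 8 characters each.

After op 1 paint(5,0,Y):
YYYYYYYY
YYYYYYYY
YYYYYYYY
YYYYYYYY
YYYYYYYY
YYYYKKKK
YYYYKKKK
YYYYYYYY
After op 2 fill(4,6,K) [56 cells changed]:
KKKKKKKK
KKKKKKKK
KKKKKKKK
KKKKKKKK
KKKKKKKK
KKKKKKKK
KKKKKKKK
KKKKKKKK
After op 3 paint(4,5,K):
KKKKKKKK
KKKKKKKK
KKKKKKKK
KKKKKKKK
KKKKKKKK
KKKKKKKK
KKKKKKKK
KKKKKKKK

Answer: KKKKKKKK
KKKKKKKK
KKKKKKKK
KKKKKKKK
KKKKKKKK
KKKKKKKK
KKKKKKKK
KKKKKKKK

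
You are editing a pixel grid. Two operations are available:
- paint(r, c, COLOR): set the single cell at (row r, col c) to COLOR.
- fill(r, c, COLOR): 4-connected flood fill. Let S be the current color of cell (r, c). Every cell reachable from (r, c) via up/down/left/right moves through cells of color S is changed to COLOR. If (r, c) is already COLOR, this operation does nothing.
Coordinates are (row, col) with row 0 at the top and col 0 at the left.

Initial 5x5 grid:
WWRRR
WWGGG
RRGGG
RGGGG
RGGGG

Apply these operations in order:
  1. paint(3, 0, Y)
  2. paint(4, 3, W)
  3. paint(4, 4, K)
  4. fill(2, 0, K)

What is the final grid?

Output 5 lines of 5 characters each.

Answer: WWRRR
WWGGG
KKGGG
YGGGG
RGGWK

Derivation:
After op 1 paint(3,0,Y):
WWRRR
WWGGG
RRGGG
YGGGG
RGGGG
After op 2 paint(4,3,W):
WWRRR
WWGGG
RRGGG
YGGGG
RGGWG
After op 3 paint(4,4,K):
WWRRR
WWGGG
RRGGG
YGGGG
RGGWK
After op 4 fill(2,0,K) [2 cells changed]:
WWRRR
WWGGG
KKGGG
YGGGG
RGGWK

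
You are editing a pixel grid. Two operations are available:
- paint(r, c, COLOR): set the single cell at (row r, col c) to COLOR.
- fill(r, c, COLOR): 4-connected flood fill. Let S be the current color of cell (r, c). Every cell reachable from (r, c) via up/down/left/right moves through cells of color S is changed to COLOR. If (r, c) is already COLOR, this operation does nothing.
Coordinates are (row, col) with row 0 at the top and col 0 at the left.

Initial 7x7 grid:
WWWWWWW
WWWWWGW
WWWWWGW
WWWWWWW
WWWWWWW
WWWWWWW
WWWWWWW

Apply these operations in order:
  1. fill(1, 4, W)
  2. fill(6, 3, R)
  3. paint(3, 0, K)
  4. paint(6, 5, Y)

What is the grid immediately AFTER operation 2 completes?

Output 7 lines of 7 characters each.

Answer: RRRRRRR
RRRRRGR
RRRRRGR
RRRRRRR
RRRRRRR
RRRRRRR
RRRRRRR

Derivation:
After op 1 fill(1,4,W) [0 cells changed]:
WWWWWWW
WWWWWGW
WWWWWGW
WWWWWWW
WWWWWWW
WWWWWWW
WWWWWWW
After op 2 fill(6,3,R) [47 cells changed]:
RRRRRRR
RRRRRGR
RRRRRGR
RRRRRRR
RRRRRRR
RRRRRRR
RRRRRRR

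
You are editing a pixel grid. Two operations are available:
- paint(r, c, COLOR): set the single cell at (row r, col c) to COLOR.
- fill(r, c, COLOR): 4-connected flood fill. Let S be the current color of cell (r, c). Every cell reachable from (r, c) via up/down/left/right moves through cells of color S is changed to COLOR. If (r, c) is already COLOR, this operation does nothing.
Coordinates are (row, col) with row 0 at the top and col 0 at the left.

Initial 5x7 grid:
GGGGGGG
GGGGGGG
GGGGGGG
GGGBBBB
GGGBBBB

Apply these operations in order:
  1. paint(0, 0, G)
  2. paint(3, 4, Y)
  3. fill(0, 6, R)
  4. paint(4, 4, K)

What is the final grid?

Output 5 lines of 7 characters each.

Answer: RRRRRRR
RRRRRRR
RRRRRRR
RRRBYBB
RRRBKBB

Derivation:
After op 1 paint(0,0,G):
GGGGGGG
GGGGGGG
GGGGGGG
GGGBBBB
GGGBBBB
After op 2 paint(3,4,Y):
GGGGGGG
GGGGGGG
GGGGGGG
GGGBYBB
GGGBBBB
After op 3 fill(0,6,R) [27 cells changed]:
RRRRRRR
RRRRRRR
RRRRRRR
RRRBYBB
RRRBBBB
After op 4 paint(4,4,K):
RRRRRRR
RRRRRRR
RRRRRRR
RRRBYBB
RRRBKBB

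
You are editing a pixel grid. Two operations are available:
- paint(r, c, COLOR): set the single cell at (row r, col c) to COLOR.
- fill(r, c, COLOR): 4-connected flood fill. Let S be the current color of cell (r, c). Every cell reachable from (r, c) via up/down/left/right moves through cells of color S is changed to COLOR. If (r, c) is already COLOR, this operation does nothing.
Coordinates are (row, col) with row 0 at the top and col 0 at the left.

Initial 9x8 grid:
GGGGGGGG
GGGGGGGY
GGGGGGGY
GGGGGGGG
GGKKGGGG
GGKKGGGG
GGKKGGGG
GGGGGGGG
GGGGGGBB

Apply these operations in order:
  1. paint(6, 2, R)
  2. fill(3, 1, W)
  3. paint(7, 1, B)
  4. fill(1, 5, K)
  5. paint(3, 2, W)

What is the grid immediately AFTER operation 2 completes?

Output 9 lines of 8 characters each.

Answer: WWWWWWWW
WWWWWWWY
WWWWWWWY
WWWWWWWW
WWKKWWWW
WWKKWWWW
WWRKWWWW
WWWWWWWW
WWWWWWBB

Derivation:
After op 1 paint(6,2,R):
GGGGGGGG
GGGGGGGY
GGGGGGGY
GGGGGGGG
GGKKGGGG
GGKKGGGG
GGRKGGGG
GGGGGGGG
GGGGGGBB
After op 2 fill(3,1,W) [62 cells changed]:
WWWWWWWW
WWWWWWWY
WWWWWWWY
WWWWWWWW
WWKKWWWW
WWKKWWWW
WWRKWWWW
WWWWWWWW
WWWWWWBB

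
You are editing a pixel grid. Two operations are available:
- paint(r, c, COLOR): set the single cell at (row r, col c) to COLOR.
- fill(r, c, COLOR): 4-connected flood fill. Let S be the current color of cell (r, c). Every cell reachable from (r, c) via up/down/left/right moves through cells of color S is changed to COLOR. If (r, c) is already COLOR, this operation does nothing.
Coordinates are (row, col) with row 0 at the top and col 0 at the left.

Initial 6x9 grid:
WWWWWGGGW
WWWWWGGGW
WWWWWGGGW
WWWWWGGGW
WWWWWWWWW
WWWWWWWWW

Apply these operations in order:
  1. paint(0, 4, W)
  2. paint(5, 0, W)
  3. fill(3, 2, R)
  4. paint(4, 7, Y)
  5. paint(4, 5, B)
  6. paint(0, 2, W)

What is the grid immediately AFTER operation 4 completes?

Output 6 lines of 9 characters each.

After op 1 paint(0,4,W):
WWWWWGGGW
WWWWWGGGW
WWWWWGGGW
WWWWWGGGW
WWWWWWWWW
WWWWWWWWW
After op 2 paint(5,0,W):
WWWWWGGGW
WWWWWGGGW
WWWWWGGGW
WWWWWGGGW
WWWWWWWWW
WWWWWWWWW
After op 3 fill(3,2,R) [42 cells changed]:
RRRRRGGGR
RRRRRGGGR
RRRRRGGGR
RRRRRGGGR
RRRRRRRRR
RRRRRRRRR
After op 4 paint(4,7,Y):
RRRRRGGGR
RRRRRGGGR
RRRRRGGGR
RRRRRGGGR
RRRRRRRYR
RRRRRRRRR

Answer: RRRRRGGGR
RRRRRGGGR
RRRRRGGGR
RRRRRGGGR
RRRRRRRYR
RRRRRRRRR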